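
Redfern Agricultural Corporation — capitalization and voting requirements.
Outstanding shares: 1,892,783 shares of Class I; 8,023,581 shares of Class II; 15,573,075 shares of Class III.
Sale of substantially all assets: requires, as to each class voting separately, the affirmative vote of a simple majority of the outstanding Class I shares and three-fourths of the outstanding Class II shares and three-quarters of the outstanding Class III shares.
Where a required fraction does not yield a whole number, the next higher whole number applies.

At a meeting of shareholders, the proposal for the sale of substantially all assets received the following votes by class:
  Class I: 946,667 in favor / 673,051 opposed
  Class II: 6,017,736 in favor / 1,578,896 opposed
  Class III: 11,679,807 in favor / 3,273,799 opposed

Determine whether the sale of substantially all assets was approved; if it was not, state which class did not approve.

Class I: a majority of 1892783 is 946392; 946,392 required, 946,667 in favor — approved.
Class II: 3/4 of 8023581 = 6017685.75, rounded up to 6017686; 6,017,686 required, 6,017,736 in favor — approved.
Class III: 3/4 of 15573075 = 11679806.25, rounded up to 11679807; 11,679,807 required, 11,679,807 in favor — approved.

Approved — every class gave the required vote.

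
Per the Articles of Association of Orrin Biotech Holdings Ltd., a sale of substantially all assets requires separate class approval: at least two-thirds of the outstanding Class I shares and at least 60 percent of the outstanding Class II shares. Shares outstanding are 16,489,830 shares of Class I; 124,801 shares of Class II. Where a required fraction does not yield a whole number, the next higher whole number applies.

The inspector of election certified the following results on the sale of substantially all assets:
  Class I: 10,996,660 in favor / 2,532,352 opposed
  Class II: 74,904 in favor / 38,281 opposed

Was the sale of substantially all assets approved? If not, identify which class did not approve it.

Approved — every class gave the required vote.

Class I: 2/3 of 16489830 = 10993220; 10,993,220 required, 10,996,660 in favor — approved.
Class II: 3/5 of 124801 = 74880.60, rounded up to 74881; 74,881 required, 74,904 in favor — approved.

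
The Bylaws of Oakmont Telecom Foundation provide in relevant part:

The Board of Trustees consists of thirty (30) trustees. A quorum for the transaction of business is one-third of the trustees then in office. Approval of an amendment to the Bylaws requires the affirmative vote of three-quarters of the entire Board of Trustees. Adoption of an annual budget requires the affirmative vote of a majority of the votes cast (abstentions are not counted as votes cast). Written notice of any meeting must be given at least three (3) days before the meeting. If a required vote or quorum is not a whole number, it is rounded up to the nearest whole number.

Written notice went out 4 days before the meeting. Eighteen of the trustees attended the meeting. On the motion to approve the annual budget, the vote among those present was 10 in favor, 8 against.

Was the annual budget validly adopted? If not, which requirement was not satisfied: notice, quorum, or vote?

Valid — all requirements satisfied.

Notice: 4 days given; 3 required (4 ≥ 3). Satisfied.
Quorum: 18 present; quorum is 10. Satisfied.
Vote: the annual budget requires a majority of the votes cast (18). A majority of 18 is 10, so 10 affirmative votes are needed; 10 voted in favor. Satisfied.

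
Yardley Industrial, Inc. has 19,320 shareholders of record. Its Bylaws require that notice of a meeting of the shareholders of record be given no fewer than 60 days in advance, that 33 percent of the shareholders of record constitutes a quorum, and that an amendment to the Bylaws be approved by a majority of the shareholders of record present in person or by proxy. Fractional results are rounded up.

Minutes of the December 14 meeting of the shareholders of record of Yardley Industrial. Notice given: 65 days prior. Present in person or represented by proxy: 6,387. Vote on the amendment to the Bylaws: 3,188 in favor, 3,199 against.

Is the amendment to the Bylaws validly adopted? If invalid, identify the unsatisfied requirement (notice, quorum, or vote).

Invalid — vote requirement not satisfied.

Notice: 65 days given; 60 required. Satisfied.
Quorum: 33% of 19,320 = 6,375.60, rounded up to 6,376; 6,387 present. Satisfied.
Vote: requires a majority of those present (6,387); a majority of 6387 is 3194, so 3,194 needed; 3,188 in favor. Not satisfied.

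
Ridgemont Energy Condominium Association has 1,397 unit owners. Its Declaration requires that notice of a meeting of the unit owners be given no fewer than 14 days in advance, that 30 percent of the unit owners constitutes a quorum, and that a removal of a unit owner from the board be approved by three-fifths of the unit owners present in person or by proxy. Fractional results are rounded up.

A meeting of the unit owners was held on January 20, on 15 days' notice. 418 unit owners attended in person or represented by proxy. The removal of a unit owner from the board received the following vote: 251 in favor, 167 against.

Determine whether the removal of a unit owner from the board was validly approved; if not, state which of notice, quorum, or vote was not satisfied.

Notice: 15 days given; 14 required. Satisfied.
Quorum: 30% of 1,397 = 419.10, rounded up to 420; 418 present. Not satisfied.
Vote: requires three-fifths of those present (418); 3/5 of 418 = 250.80, rounded up to 251, so 251 needed; 251 in favor. Satisfied.

Invalid — quorum requirement not satisfied.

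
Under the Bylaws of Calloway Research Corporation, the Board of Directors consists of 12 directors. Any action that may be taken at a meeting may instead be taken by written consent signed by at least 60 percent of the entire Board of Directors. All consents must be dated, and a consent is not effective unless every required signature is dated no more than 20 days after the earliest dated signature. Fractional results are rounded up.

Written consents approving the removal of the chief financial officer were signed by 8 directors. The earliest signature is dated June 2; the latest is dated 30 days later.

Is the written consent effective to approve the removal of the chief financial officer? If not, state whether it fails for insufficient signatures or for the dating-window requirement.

Not effective — dating-window requirement not satisfied.

Signatures required: at least 60 percent of 12 — 3/5 of 12 = 7.20, rounded up to 8, so 8 needed; 8 signed. Sufficient.
Dating window: the latest signature is 30 days after the earliest; the limit is 20 days. Outside the window.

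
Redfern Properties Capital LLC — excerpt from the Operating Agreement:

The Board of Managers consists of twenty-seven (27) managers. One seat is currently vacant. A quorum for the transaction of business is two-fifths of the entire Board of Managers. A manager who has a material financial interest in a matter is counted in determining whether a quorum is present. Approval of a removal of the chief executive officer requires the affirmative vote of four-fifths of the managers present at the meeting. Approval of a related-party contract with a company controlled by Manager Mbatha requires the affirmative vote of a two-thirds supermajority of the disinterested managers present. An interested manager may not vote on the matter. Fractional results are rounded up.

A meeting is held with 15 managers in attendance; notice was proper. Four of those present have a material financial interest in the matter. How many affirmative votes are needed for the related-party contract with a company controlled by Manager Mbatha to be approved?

8

The related-party contract with a company controlled by Manager Mbatha requires two-thirds of the disinterested managers present (15 − 4 = 11).
2/3 of 11 = 7.33, rounded up to 8.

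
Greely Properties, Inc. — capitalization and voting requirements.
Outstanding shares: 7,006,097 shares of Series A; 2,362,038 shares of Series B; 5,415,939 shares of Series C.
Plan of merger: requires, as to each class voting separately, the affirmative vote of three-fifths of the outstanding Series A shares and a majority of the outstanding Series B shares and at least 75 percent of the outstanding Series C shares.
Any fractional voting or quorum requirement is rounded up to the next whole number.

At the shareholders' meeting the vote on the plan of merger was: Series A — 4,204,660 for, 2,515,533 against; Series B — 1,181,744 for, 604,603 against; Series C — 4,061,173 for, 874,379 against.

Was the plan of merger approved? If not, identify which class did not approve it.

Series A: 3/5 of 7006097 = 4203658.20, rounded up to 4203659; 4,203,659 required, 4,204,660 in favor — approved.
Series B: a majority of 2362038 is 1181020; 1,181,020 required, 1,181,744 in favor — approved.
Series C: 3/4 of 5415939 = 4061954.25, rounded up to 4061955; 4,061,955 required, 4,061,173 in favor — not approved.

Not approved — the Series C shares did not give the required vote.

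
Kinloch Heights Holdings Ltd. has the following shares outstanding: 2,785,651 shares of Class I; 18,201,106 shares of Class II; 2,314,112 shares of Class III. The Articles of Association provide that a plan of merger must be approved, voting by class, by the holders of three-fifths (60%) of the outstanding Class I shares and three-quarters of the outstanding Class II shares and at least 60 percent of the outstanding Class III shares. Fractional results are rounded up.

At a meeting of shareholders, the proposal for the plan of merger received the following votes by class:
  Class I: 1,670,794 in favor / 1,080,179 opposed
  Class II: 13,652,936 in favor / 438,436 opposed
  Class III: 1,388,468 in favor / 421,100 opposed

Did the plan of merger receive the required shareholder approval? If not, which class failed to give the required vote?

Not approved — the Class I shares did not give the required vote.

Class I: 3/5 of 2785651 = 1671390.60, rounded up to 1671391; 1,671,391 required, 1,670,794 in favor — not approved.
Class II: 3/4 of 18201106 = 13650829.50, rounded up to 13650830; 13,650,830 required, 13,652,936 in favor — approved.
Class III: 3/5 of 2314112 = 1388467.20, rounded up to 1388468; 1,388,468 required, 1,388,468 in favor — approved.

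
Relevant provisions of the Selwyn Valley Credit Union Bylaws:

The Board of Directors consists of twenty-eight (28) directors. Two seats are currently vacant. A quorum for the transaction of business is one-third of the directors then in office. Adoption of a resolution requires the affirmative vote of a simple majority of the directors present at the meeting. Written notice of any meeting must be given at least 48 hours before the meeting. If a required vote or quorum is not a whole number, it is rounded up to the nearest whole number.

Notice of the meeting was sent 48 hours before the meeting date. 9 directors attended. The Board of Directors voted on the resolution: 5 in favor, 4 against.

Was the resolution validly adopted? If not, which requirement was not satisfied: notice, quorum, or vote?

Valid — all requirements satisfied.

Notice: 48 hours given; 48 required (48 ≥ 48). Satisfied.
Quorum: 9 present; quorum is 9. Satisfied.
Vote: the resolution requires a majority of the directors present (9). A majority of 9 is 5, so 5 affirmative votes are needed; 5 voted in favor. Satisfied.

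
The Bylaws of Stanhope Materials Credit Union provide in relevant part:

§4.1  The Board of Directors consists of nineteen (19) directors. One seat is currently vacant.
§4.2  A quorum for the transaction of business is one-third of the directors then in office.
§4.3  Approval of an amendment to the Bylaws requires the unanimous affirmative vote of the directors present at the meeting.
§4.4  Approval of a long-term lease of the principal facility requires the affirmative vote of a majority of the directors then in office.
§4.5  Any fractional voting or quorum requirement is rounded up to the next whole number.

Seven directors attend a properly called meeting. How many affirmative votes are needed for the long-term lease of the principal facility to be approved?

10

The long-term lease of the principal facility requires a majority of the directors then in office (18).
A majority of 18 is 10.
(Only 7 can vote, so the long-term lease of the principal facility cannot pass at this meeting, but the required vote is still 10.)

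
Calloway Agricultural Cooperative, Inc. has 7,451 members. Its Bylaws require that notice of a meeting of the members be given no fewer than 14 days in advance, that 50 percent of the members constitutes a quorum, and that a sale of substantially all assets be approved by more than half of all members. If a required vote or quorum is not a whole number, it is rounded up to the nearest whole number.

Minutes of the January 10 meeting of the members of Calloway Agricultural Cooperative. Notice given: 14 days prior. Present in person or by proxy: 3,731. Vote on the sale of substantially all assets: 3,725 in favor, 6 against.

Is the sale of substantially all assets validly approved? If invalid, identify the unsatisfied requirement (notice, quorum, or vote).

Invalid — vote requirement not satisfied.

Notice: 14 days given; 14 required. Satisfied.
Quorum: 50% of 7,451 = 3,725.50, rounded up to 3,726; 3,731 present. Satisfied.
Vote: requires a majority of all members (7,451); a majority of 7451 is 3726, so 3,726 needed; 3,725 in favor. Not satisfied.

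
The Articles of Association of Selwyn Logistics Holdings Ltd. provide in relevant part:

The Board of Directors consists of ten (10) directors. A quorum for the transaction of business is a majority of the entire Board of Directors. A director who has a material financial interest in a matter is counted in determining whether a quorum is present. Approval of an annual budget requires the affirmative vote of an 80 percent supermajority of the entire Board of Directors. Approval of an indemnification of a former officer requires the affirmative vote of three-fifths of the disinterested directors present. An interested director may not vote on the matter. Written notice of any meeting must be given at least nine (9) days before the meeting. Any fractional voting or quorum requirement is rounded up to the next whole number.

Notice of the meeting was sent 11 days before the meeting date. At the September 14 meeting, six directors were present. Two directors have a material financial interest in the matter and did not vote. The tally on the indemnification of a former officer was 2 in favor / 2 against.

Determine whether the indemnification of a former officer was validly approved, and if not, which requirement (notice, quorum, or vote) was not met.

Notice: 11 days given; 9 required (11 ≥ 9). Satisfied.
Quorum: 6 present (interested directors count toward quorum); quorum is 6. Satisfied.
Vote: the indemnification of a former officer requires three-fifths of the disinterested directors present (6 − 2 = 4). 3/5 of 4 = 2.40, rounded up to 3, so 3 affirmative votes are needed; 2 voted in favor. Not satisfied.

Invalid — vote requirement not satisfied.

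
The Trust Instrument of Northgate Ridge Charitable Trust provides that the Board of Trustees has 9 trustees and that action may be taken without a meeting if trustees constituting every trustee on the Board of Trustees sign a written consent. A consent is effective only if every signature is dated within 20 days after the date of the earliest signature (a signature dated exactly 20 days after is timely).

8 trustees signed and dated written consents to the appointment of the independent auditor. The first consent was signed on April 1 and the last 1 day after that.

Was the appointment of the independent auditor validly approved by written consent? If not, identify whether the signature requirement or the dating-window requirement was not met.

Not effective — insufficient signatures.

Signatures required: every one of 9 — unanimous means all 9, so 9 needed; 8 signed. Insufficient.
Dating window: the latest signature is 1 day after the earliest; the limit is 20 days. Within the window.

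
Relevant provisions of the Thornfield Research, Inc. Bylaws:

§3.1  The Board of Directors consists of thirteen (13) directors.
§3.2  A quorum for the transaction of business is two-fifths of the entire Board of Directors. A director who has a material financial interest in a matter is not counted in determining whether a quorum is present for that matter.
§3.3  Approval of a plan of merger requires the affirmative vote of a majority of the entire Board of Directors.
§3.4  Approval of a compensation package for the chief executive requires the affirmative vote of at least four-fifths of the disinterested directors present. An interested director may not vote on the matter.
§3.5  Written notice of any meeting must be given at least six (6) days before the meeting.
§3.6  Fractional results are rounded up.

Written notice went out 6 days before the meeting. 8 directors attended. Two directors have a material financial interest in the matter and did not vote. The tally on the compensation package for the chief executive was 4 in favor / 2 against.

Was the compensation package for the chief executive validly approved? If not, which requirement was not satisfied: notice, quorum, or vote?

Notice: 6 days given; 6 required (6 ≥ 6). Satisfied.
Quorum: 8 present, but the 2 interested directors do not count, leaving 6. Quorum is 6. Satisfied.
Vote: the compensation package for the chief executive requires four-fifths of the disinterested directors present (8 − 2 = 6). 4/5 of 6 = 4.80, rounded up to 5, so 5 affirmative votes are needed; 4 voted in favor. Not satisfied.

Invalid — vote requirement not satisfied.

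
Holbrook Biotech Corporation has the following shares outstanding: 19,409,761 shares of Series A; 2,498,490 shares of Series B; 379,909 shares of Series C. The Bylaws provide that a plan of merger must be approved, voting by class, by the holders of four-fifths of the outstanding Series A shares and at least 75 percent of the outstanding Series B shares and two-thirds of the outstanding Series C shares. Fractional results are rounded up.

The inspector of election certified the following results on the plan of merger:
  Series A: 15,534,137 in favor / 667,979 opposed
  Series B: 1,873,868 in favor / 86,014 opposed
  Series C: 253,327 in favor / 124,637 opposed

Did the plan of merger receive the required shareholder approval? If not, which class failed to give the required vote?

Series A: 4/5 of 19409761 = 15527808.80, rounded up to 15527809; 15,527,809 required, 15,534,137 in favor — approved.
Series B: 3/4 of 2498490 = 1873867.50, rounded up to 1873868; 1,873,868 required, 1,873,868 in favor — approved.
Series C: 2/3 of 379909 = 253272.67, rounded up to 253273; 253,273 required, 253,327 in favor — approved.

Approved — every class gave the required vote.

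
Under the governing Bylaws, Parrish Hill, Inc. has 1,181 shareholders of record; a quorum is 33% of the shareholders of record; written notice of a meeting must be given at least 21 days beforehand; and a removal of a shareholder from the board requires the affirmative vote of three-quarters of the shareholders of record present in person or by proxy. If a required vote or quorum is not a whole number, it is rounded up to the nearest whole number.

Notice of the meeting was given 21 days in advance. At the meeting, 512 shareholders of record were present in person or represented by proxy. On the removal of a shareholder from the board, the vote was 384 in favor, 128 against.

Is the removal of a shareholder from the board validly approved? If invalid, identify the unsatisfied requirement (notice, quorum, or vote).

Valid — all requirements satisfied.

Notice: 21 days given; 21 required. Satisfied.
Quorum: 33% of 1,181 = 389.73, rounded up to 390; 512 present. Satisfied.
Vote: requires three-fourths of those present (512); 3/4 of 512 = 384, so 384 needed; 384 in favor. Satisfied.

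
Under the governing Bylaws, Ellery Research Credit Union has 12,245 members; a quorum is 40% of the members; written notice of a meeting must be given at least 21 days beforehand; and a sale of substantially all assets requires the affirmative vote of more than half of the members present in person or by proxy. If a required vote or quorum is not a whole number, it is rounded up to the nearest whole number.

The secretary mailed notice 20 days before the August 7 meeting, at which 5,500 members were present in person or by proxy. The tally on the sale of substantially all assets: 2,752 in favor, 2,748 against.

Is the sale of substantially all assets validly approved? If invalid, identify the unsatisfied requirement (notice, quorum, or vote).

Notice: 20 days given; 21 required. Not satisfied.
Quorum: 40% of 12,245 = 4,898; 5,500 present. Satisfied.
Vote: requires a majority of those present (5,500); a majority of 5500 is 2751, so 2,751 needed; 2,752 in favor. Satisfied.

Invalid — notice requirement not satisfied.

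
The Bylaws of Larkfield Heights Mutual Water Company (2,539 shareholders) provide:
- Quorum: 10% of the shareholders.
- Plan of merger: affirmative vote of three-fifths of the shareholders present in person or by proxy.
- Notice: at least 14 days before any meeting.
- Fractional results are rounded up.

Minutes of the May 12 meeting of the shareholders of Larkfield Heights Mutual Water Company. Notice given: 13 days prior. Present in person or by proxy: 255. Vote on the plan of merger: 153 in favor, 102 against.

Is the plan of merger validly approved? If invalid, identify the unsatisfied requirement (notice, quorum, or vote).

Invalid — notice requirement not satisfied.

Notice: 13 days given; 14 required. Not satisfied.
Quorum: 10% of 2,539 = 253.90, rounded up to 254; 255 present. Satisfied.
Vote: requires three-fifths of those present (255); 3/5 of 255 = 153, so 153 needed; 153 in favor. Satisfied.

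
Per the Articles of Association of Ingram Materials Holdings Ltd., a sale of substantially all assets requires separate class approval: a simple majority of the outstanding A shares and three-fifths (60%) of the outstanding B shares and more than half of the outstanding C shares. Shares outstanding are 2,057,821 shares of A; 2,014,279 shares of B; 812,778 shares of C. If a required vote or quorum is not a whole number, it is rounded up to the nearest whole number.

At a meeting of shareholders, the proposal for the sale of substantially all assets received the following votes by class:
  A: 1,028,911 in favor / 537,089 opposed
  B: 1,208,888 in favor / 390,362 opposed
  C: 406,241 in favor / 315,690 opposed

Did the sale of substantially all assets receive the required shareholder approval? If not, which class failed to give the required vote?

Not approved — the C shares did not give the required vote.

A: a majority of 2057821 is 1028911; 1,028,911 required, 1,028,911 in favor — approved.
B: 3/5 of 2014279 = 1208567.40, rounded up to 1208568; 1,208,568 required, 1,208,888 in favor — approved.
C: a majority of 812778 is 406390; 406,390 required, 406,241 in favor — not approved.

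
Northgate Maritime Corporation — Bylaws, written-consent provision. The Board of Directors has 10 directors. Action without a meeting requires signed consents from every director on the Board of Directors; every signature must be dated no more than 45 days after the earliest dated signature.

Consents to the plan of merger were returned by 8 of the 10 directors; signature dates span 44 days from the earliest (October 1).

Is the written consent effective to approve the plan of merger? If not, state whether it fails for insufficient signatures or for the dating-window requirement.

Signatures required: every one of 10 — unanimous means all 10, so 10 needed; 8 signed. Insufficient.
Dating window: the latest signature is 44 days after the earliest; the limit is 45 days. Within the window.

Not effective — insufficient signatures.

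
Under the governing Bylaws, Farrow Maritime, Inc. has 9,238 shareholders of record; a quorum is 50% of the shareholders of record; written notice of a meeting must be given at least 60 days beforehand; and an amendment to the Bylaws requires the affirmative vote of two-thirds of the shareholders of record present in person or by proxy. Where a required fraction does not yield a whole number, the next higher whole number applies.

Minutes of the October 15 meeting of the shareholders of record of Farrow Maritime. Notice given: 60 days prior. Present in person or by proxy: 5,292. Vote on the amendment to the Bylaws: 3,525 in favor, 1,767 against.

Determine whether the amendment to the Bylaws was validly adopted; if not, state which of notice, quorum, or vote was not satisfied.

Invalid — vote requirement not satisfied.

Notice: 60 days given; 60 required. Satisfied.
Quorum: 50% of 9,238 = 4,619; 5,292 present. Satisfied.
Vote: requires two-thirds of those present (5,292); 2/3 of 5292 = 3528, so 3,528 needed; 3,525 in favor. Not satisfied.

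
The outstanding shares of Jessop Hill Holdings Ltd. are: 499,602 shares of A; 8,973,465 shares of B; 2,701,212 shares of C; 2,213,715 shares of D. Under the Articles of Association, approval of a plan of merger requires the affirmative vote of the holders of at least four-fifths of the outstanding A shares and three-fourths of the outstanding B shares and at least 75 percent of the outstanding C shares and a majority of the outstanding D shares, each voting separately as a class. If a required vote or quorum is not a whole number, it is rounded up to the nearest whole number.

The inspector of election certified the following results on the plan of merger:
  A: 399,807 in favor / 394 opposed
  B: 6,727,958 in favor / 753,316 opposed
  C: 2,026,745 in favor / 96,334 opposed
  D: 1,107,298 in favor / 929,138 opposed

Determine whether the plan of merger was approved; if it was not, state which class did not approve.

Not approved — the B shares did not give the required vote.

A: 4/5 of 499602 = 399681.60, rounded up to 399682; 399,682 required, 399,807 in favor — approved.
B: 3/4 of 8973465 = 6730098.75, rounded up to 6730099; 6,730,099 required, 6,727,958 in favor — not approved.
C: 3/4 of 2701212 = 2025909; 2,025,909 required, 2,026,745 in favor — approved.
D: a majority of 2213715 is 1106858; 1,106,858 required, 1,107,298 in favor — approved.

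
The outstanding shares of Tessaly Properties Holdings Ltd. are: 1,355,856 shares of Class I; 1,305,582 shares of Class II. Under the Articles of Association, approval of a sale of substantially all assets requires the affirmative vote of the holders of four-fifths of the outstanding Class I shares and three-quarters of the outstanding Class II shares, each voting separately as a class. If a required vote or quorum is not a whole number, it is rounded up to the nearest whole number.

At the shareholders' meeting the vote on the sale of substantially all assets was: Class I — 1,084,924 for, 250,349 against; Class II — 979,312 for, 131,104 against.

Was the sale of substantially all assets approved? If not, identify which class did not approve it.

Class I: 4/5 of 1355856 = 1084684.80, rounded up to 1084685; 1,084,685 required, 1,084,924 in favor — approved.
Class II: 3/4 of 1305582 = 979186.50, rounded up to 979187; 979,187 required, 979,312 in favor — approved.

Approved — every class gave the required vote.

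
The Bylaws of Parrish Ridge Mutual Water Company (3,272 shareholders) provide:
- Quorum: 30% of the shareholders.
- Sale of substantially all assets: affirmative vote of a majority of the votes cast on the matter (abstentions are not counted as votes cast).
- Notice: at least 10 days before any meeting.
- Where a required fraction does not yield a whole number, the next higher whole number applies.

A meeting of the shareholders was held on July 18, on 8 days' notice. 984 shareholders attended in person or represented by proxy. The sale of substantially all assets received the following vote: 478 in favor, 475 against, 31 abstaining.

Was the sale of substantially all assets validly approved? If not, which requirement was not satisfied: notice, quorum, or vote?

Notice: 8 days given; 10 required. Not satisfied.
Quorum: 30% of 3,272 = 981.60, rounded up to 982; 984 present. Satisfied.
Vote: requires a majority of the votes cast (984 − 31 abstaining = 953); a majority of 953 is 477, so 477 needed; 478 in favor. Satisfied.

Invalid — notice requirement not satisfied.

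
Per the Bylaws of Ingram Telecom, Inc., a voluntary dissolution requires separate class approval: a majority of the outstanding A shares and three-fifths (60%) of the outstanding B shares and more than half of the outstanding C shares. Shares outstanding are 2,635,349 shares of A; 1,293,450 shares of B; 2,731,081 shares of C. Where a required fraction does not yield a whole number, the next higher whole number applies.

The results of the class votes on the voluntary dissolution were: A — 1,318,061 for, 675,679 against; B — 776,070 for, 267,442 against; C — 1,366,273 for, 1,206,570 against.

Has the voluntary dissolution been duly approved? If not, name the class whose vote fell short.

Approved — every class gave the required vote.

A: a majority of 2635349 is 1317675; 1,317,675 required, 1,318,061 in favor — approved.
B: 3/5 of 1293450 = 776070; 776,070 required, 776,070 in favor — approved.
C: a majority of 2731081 is 1365541; 1,365,541 required, 1,366,273 in favor — approved.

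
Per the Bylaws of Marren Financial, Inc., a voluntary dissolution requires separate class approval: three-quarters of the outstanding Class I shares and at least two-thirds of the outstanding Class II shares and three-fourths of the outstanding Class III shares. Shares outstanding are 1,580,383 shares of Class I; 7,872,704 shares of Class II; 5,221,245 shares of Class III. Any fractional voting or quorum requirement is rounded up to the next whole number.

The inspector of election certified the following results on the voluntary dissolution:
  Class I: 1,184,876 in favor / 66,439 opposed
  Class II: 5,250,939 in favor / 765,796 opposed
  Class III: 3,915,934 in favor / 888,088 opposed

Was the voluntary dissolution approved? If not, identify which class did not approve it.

Class I: 3/4 of 1580383 = 1185287.25, rounded up to 1185288; 1,185,288 required, 1,184,876 in favor — not approved.
Class II: 2/3 of 7872704 = 5248469.33, rounded up to 5248470; 5,248,470 required, 5,250,939 in favor — approved.
Class III: 3/4 of 5221245 = 3915933.75, rounded up to 3915934; 3,915,934 required, 3,915,934 in favor — approved.

Not approved — the Class I shares did not give the required vote.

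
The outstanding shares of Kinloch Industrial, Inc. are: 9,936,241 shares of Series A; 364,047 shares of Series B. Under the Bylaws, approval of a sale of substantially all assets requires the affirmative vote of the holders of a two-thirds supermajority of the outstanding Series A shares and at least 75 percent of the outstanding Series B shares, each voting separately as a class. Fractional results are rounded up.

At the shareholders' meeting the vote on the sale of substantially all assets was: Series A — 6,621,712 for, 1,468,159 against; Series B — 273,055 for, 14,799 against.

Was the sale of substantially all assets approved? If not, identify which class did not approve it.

Series A: 2/3 of 9936241 = 6624160.67, rounded up to 6624161; 6,624,161 required, 6,621,712 in favor — not approved.
Series B: 3/4 of 364047 = 273035.25, rounded up to 273036; 273,036 required, 273,055 in favor — approved.

Not approved — the Series A shares did not give the required vote.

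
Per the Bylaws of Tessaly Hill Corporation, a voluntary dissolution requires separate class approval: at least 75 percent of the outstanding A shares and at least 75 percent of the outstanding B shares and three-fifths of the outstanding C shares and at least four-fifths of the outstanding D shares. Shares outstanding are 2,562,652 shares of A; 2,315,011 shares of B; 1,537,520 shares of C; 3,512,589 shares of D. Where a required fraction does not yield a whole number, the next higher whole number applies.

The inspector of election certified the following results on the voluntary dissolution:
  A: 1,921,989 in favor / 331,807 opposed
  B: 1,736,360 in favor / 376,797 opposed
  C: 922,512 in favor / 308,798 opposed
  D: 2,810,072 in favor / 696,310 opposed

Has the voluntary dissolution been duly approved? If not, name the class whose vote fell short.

Approved — every class gave the required vote.

A: 3/4 of 2562652 = 1921989; 1,921,989 required, 1,921,989 in favor — approved.
B: 3/4 of 2315011 = 1736258.25, rounded up to 1736259; 1,736,259 required, 1,736,360 in favor — approved.
C: 3/5 of 1537520 = 922512; 922,512 required, 922,512 in favor — approved.
D: 4/5 of 3512589 = 2810071.20, rounded up to 2810072; 2,810,072 required, 2,810,072 in favor — approved.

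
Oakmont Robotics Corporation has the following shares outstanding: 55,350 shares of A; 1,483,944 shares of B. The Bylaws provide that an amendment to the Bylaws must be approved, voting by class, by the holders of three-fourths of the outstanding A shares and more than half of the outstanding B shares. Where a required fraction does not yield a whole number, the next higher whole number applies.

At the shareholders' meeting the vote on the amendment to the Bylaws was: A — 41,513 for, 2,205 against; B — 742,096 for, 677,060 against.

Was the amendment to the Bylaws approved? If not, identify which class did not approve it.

Approved — every class gave the required vote.

A: 3/4 of 55350 = 41512.50, rounded up to 41513; 41,513 required, 41,513 in favor — approved.
B: a majority of 1483944 is 741973; 741,973 required, 742,096 in favor — approved.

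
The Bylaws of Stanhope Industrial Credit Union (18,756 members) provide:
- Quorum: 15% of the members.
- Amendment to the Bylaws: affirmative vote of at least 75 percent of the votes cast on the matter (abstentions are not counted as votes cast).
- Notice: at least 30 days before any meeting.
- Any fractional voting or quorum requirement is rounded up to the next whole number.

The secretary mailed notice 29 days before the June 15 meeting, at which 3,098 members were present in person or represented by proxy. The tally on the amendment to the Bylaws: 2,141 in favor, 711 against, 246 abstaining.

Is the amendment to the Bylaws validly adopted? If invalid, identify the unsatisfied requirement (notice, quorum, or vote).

Invalid — notice requirement not satisfied.

Notice: 29 days given; 30 required. Not satisfied.
Quorum: 15% of 18,756 = 2,813.40, rounded up to 2,814; 3,098 present. Satisfied.
Vote: requires three-fourths of the votes cast (3,098 − 246 abstaining = 2,852); 3/4 of 2852 = 2139, so 2,139 needed; 2,141 in favor. Satisfied.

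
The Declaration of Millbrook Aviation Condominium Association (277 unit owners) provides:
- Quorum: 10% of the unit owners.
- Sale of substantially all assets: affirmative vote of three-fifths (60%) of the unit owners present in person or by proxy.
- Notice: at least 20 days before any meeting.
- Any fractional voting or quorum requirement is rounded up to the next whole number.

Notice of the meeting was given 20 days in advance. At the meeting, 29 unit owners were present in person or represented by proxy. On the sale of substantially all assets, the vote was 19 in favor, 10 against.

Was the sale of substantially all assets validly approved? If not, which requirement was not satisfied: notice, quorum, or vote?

Valid — all requirements satisfied.

Notice: 20 days given; 20 required. Satisfied.
Quorum: 10% of 277 = 27.70, rounded up to 28; 29 present. Satisfied.
Vote: requires three-fifths of those present (29); 3/5 of 29 = 17.40, rounded up to 18, so 18 needed; 19 in favor. Satisfied.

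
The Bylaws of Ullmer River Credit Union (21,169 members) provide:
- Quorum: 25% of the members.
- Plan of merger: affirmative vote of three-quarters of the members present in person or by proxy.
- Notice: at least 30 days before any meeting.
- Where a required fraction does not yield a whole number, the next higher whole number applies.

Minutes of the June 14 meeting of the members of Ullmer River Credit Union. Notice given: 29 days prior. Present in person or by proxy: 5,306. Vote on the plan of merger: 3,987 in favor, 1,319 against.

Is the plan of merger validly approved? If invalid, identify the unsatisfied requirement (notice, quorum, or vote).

Invalid — notice requirement not satisfied.

Notice: 29 days given; 30 required. Not satisfied.
Quorum: 25% of 21,169 = 5,292.25, rounded up to 5,293; 5,306 present. Satisfied.
Vote: requires three-fourths of those present (5,306); 3/4 of 5306 = 3979.50, rounded up to 3980, so 3,980 needed; 3,987 in favor. Satisfied.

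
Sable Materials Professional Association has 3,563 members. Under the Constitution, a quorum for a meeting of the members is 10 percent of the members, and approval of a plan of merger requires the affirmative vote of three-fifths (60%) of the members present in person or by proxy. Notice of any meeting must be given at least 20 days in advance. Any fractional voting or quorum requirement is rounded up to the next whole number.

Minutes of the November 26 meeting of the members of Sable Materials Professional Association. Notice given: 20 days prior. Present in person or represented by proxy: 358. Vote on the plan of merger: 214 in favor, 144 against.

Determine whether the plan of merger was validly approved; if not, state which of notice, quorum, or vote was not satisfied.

Notice: 20 days given; 20 required. Satisfied.
Quorum: 10% of 3,563 = 356.30, rounded up to 357; 358 present. Satisfied.
Vote: requires three-fifths of those present (358); 3/5 of 358 = 214.80, rounded up to 215, so 215 needed; 214 in favor. Not satisfied.

Invalid — vote requirement not satisfied.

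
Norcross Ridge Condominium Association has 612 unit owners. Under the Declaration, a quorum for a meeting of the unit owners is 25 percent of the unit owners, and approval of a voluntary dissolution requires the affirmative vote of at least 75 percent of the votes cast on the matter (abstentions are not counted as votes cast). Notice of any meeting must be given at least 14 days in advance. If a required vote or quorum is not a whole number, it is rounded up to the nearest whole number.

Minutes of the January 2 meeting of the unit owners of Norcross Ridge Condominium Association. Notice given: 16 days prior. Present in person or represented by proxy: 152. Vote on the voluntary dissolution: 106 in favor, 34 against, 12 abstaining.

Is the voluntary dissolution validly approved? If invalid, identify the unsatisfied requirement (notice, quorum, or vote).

Invalid — quorum requirement not satisfied.

Notice: 16 days given; 14 required. Satisfied.
Quorum: 25% of 612 = 153; 152 present. Not satisfied.
Vote: requires three-fourths of the votes cast (152 − 12 abstaining = 140); 3/4 of 140 = 105, so 105 needed; 106 in favor. Satisfied.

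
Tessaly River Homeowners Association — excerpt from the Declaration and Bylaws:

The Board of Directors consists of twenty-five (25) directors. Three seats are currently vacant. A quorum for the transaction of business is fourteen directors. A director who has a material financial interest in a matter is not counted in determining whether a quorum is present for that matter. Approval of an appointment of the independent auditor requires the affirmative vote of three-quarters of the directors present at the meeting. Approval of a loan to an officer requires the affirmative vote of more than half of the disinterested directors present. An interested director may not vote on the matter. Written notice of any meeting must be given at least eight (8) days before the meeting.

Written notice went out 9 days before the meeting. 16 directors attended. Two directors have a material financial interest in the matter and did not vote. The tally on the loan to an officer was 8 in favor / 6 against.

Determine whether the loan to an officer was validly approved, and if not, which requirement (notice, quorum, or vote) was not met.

Valid — all requirements satisfied.

Notice: 9 days given; 8 required (9 ≥ 8). Satisfied.
Quorum: 16 present, but the 2 interested directors do not count, leaving 14. Quorum is 14. Satisfied.
Vote: the loan to an officer requires a majority of the disinterested directors present (16 − 2 = 14). A majority of 14 is 8, so 8 affirmative votes are needed; 8 voted in favor. Satisfied.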